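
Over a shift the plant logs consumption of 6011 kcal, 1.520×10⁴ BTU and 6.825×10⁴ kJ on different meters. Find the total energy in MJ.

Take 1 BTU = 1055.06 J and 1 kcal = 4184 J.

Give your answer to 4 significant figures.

6011 kcal × 4184 → 2.515×10⁷ J
1.520×10⁴ BTU × 1055.06 → 1.60369×10⁷ J
6.825×10⁴ kJ × 1000 → 6.825×10⁷ J
Sum: 2.515×10⁷ + 1.60369×10⁷ + 6.825×10⁷ = 1.09437×10⁸ J
In MJ: 1.09437×10⁸ / 1000000 = 109.437 MJ

109.4 MJ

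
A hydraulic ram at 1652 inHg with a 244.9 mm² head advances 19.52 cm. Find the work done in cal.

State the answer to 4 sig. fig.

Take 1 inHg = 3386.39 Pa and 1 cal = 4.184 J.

1652 inHg → 5.59432×10⁶ Pa
244.9 mm² → 2.449×10⁻⁴ m²
F = P × A = 5.59432×10⁶ × 2.449×10⁻⁴ = 1370.05 N
19.52 cm → 0.1952 m
W = F × d = 1370.05 × 0.1952 = 267.434 J
In cal: 267.434 / 4.184 = 63.9183 cal

63.92 cal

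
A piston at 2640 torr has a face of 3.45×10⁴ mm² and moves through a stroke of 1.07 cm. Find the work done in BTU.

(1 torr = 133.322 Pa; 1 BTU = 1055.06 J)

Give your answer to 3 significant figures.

2640 torr → 351970 Pa
3.45×10⁴ mm² → 0.0345 m²
F = P × A = 351970 × 0.0345 = 12143 N
1.07 cm → 0.0107 m
W = F × d = 12143 × 0.0107 = 129.93 J
In BTU: 129.93 / 1055.06 = 0.123149 BTU

0.123 BTU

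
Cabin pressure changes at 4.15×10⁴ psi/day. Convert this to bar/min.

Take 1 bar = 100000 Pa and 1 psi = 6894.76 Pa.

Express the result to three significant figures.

1.99 bar/min

4.15×10⁴ psi/day × 6894.76 Pa/psi ÷ 86400 s/day = 3311.72 Pa/s
3311.72 Pa/s ÷ 100000 Pa/bar × 60 s/min = 1.98703 bar/min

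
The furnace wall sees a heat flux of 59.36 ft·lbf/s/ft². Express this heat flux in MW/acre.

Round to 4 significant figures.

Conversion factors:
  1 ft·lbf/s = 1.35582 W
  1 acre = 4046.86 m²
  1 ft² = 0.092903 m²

3.506 MW/acre

59.36 ft·lbf/s/ft² × 1.35582 W/ft·lbf/s ÷ 0.092903 m²/ft² = 866.296 W/m²
866.296 W/m² ÷ 1000000 W/MW × 4046.86 m²/acre = 3.50578 MW/acre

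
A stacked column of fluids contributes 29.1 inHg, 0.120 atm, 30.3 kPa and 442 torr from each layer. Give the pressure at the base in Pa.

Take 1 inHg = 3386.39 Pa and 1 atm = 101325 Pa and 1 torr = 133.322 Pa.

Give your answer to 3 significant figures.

29.1 inHg × 3386.39 = 98543.9 Pa
0.120 atm × 101325 = 12159 Pa
30.3 kPa × 1000 = 30300 Pa
442 torr × 133.322 = 58928.3 Pa
Sum: 98543.9 + 12159 + 30300 + 58928.3 = 199931 Pa

2.00×10⁵ Pa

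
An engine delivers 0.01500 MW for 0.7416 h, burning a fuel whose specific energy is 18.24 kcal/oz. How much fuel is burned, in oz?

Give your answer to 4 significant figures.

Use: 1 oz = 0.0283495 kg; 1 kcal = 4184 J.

524.7 oz

0.01500 MW → 15000 W
0.7416 h → 2669.76 s
E = P × t = 15000 × 2669.76 = 4.00464×10⁷ J
18.24 kcal/oz → 2.69198×10⁶ J/kg
m = E / e_s = 4.00464×10⁷ / 2.69198×10⁶ = 14.8762 kg
In oz: 14.8762 / 0.0283495 = 524.743 oz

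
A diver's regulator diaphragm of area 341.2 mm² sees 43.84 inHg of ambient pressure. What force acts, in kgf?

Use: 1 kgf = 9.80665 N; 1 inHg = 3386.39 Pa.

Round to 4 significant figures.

5.165 kgf

43.84 inHg × 3386.39 → 148459 Pa
341.2 mm² × 10⁻⁶ → 3.412×10⁻⁴ m²
F = P × A = 148459 Pa × 3.412×10⁻⁴ m² = 50.6542 N
50.6542 N ÷ (9.80665 N/kgf) = 5.16529 kgf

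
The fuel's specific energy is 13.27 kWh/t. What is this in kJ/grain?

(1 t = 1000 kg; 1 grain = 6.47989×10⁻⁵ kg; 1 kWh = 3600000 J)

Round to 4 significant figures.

0.003096 kJ/grain

13.27 kWh/t × 3600000 J/kWh ÷ 1000 kg/t = 47772 J/kg
47772 J/kg ÷ 1000 J/kJ × 6.47989×10⁻⁵ kg/grain = 0.00309557 kJ/grain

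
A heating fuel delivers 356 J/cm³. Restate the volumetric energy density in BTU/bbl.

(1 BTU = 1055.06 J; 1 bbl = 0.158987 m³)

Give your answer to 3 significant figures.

5.36×10⁴ BTU/bbl

356 J/cm³ ÷ 10⁻⁶ m³/cm³ = 3.56×10⁸ J/m³
3.56×10⁸ J/m³ ÷ 1055.06 J/BTU × 0.158987 m³/bbl = 53645.6 BTU/bbl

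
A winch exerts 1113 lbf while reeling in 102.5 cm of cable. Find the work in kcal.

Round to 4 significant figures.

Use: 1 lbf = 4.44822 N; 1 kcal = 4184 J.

1113 lbf × 4.44822 → 4950.87 N
102.5 cm × 0.01 → 1.025 m
W = F × d = 4950.87 N × 1.025 m = 5074.64 J
5074.64 J ÷ (4184 J/kcal) = 1.21287 kcal

1.213 kcal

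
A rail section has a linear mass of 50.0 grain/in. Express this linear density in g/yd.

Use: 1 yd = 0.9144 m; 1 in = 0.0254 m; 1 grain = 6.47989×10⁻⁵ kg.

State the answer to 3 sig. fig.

117 g/yd

50.0 grain/in × 6.47989×10⁻⁵ kg/grain ÷ 0.0254 m/in = 0.127557 kg/m
0.127557 kg/m ÷ 0.001 kg/g × 0.9144 m/yd = 116.638 g/yd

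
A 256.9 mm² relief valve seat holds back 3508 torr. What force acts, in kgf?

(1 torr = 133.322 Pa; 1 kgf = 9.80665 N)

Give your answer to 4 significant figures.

12.25 kgf

3508 torr × 133.322 → 467694 Pa
256.9 mm² × 10⁻⁶ → 2.569×10⁻⁴ m²
F = P × A = 467694 Pa × 2.569×10⁻⁴ m² = 120.151 N
120.151 N ÷ (9.80665 N/kgf) = 12.252 kgf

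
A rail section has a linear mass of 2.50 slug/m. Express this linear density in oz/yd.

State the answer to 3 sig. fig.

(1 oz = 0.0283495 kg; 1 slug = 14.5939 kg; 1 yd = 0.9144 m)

1180 oz/yd

2.50 slug/m × 14.5939 kg/slug = 36.4848 kg/m
36.4848 kg/m ÷ 0.0283495 kg/oz × 0.9144 m/yd = 1176.8 oz/yd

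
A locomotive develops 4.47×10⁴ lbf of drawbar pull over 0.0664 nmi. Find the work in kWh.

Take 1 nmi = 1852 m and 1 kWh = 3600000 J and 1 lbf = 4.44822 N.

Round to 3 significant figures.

6.79 kWh

4.47×10⁴ lbf × 4.44822 → 198835 N
0.0664 nmi × 1852 → 122.973 m
W = F × d = 198835 N × 122.973 m = 2.44513×10⁷ J
2.44513×10⁷ J ÷ (3600000 J/kWh) = 6.79203 kWh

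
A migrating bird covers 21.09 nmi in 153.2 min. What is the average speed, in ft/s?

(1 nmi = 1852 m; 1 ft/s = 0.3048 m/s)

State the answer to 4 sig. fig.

21.09 nmi × 1852 = 39058.7 m
153.2 min × 60 = 9192 s
v = d / t = 39058.7 m / 9192 s = 4.24921 m/s
4.24921 m/s ÷ (0.3048 m/s/ft/s) = 13.941 ft/s

13.94 ft/s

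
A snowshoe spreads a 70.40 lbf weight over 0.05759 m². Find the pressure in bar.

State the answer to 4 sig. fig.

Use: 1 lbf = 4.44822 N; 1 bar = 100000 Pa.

0.05438 bar

70.40 lbf × 4.44822 = 313.155 N
P = F / A = 313.155 N / 0.05759 m² = 5437.66 Pa
5437.66 Pa ÷ (100000 Pa/bar) = 0.0543766 bar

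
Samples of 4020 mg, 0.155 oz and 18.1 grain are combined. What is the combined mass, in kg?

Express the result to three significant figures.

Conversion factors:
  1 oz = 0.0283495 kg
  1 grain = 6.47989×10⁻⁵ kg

4020 mg × 10⁻⁶ = 0.00402 kg
0.155 oz × 0.0283495 = 0.00439417 kg
18.1 grain × 6.47989×10⁻⁵ = 0.00117286 kg
Total: 0.00402 + 0.00439417 + 0.00117286 = 0.00958703 kg

0.00959 kg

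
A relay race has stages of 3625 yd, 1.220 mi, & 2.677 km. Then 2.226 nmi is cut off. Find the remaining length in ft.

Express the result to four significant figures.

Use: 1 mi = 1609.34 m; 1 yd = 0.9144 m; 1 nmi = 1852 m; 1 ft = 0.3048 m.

3625 yd × 0.9144 → 3314.7 m
1.220 mi × 1609.34 → 1963.39 m
2.677 km × 1000 → 2677 m
2.226 nmi × 1852 → 4122.55 m
Net: 3314.7 + 1963.39 + 2677 − 4122.55 = 3832.54 m
In ft: 3832.54 / 0.3048 = 12574 ft

1.257×10⁴ ft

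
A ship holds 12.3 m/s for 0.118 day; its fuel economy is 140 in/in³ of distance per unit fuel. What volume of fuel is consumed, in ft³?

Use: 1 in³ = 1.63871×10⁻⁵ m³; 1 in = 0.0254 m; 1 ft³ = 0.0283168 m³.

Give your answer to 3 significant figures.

20.4 ft³

0.118 day → 10195.2 s
d = v × t = 12.3 × 10195.2 = 125401 m
140 in/in³ → 217000 m/m³
V = d / (distance per unit fuel) = 125401 / 217000 = 0.577885 m³
In ft³: 0.577885 / 0.0283168 = 20.4078 ft³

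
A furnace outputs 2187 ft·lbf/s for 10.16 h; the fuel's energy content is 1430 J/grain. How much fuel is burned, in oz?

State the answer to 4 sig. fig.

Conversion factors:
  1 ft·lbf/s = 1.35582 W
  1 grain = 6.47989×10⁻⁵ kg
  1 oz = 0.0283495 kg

173.4 oz

2187 ft·lbf/s → 2965.18 W
10.16 h → 36576 s
E = P × t = 2965.18 × 36576 = 1.08454×10⁸ J
1430 J/grain → 2.20683×10⁷ J/kg
m = E / e_s = 1.08454×10⁸ / 2.20683×10⁷ = 4.91447 kg
In oz: 4.91447 / 0.0283495 = 173.353 oz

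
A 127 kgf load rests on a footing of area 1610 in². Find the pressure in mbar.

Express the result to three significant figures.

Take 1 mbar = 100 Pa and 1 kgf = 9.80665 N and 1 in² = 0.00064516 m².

127 kgf × 9.80665 = 1245.44 N
1610 in² × 0.00064516 = 1.03871 m²
P = F / A = 1245.44 N / 1.03871 m² = 1199.03 Pa
1199.03 Pa ÷ (100 Pa/mbar) = 11.9903 mbar

12.0 mbar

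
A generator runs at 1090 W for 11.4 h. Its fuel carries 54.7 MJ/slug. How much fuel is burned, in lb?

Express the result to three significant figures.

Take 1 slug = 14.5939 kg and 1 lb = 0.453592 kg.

11.4 h → 41040 s
E = P × t = 1090 × 41040 = 4.47336×10⁷ J
54.7 MJ/slug → 3.74814×10⁶ J/kg
m = E / e_s = 4.47336×10⁷ / 3.74814×10⁶ = 11.9349 kg
In lb: 11.9349 / 0.453592 = 26.312 lb

26.3 lb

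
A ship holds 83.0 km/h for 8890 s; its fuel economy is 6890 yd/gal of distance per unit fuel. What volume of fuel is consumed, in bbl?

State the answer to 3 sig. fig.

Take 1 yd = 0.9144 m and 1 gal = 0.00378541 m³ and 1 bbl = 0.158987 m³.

83.0 km/h → 23.0556 m/s
d = v × t = 23.0556 × 8890 = 204964 m
6890 yd/gal → 1.66434×10⁶ m/m³
V = d / (distance per unit fuel) = 204964 / 1.66434×10⁶ = 0.12315 m³
In bbl: 0.12315 / 0.158987 = 0.774592 bbl

0.775 bbl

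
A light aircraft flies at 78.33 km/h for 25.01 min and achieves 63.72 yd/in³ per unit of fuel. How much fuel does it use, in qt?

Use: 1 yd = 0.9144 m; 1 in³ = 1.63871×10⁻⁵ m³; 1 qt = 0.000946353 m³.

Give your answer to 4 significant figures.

9.703 qt

78.33 km/h → 21.7583 m/s
25.01 min → 1500.6 s
d = v × t = 21.7583 × 1500.6 = 32650.5 m
63.72 yd/in³ → 3.55558×10⁶ m/m³
V = d / (distance per unit fuel) = 32650.5 / 3.55558×10⁶ = 0.00918289 m³
In qt: 0.00918289 / 0.000946353 = 9.70345 qt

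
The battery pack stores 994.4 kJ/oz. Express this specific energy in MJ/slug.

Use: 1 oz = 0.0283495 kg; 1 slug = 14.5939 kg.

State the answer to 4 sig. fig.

511.9 MJ/slug

994.4 kJ/oz × 1000 J/kJ ÷ 0.0283495 kg/oz = 3.50765×10⁷ J/kg
3.50765×10⁷ J/kg ÷ 1000000 J/MJ × 14.5939 kg/slug = 511.903 MJ/slug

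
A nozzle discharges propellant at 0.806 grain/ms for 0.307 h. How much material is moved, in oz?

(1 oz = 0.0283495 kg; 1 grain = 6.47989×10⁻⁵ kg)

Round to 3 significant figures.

0.806 grain/ms → 0.0522279 kg/s
0.307 h → 1105.2 s
m = ṁ × t = 0.0522279 × 1105.2 = 57.7223 kg
In oz: 57.7223 / 0.0283495 = 2036.1 oz

2040 oz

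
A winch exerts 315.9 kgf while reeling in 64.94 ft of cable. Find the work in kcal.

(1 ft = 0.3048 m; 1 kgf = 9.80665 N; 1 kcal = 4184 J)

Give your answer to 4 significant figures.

14.66 kcal

315.9 kgf × 9.80665 → 3097.92 N
64.94 ft × 0.3048 → 19.7937 m
W = F × d = 3097.92 N × 19.7937 m = 61319.3 J
61319.3 J ÷ (4184 J/kcal) = 14.6557 kcal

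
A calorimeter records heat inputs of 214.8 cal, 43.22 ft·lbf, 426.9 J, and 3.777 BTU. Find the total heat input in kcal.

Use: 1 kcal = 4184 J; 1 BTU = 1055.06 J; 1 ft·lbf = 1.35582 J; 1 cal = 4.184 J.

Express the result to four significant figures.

1.283 kcal

214.8 cal × 4.184 = 898.723 J
43.22 ft·lbf × 1.35582 = 58.5985 J
426.9 J (already J)
3.777 BTU × 1055.06 = 3984.96 J
Total: 898.723 + 58.5985 + 426.9 + 3984.96 = 5369.18 J
In kcal: 5369.18 / 4184 = 1.28326 kcal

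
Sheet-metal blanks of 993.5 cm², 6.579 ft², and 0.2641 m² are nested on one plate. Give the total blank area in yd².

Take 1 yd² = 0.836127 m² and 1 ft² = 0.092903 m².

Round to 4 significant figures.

993.5 cm² × 0.0001 = 0.09935 m²
6.579 ft² × 0.092903 = 0.611209 m²
0.2641 m² (already m²)
Combined: 0.09935 + 0.611209 + 0.2641 = 0.974659 m²
In yd²: 0.974659 / 0.836127 = 1.16568 yd²

1.166 yd²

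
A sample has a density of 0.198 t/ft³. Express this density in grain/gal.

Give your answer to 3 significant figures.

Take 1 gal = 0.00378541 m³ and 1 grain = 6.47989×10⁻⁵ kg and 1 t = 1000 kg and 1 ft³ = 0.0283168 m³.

0.198 t/ft³ × 1000 kg/t ÷ 0.0283168 m³/ft³ = 6992.32 kg/m³
6992.32 kg/m³ ÷ 6.47989×10⁻⁵ kg/grain × 0.00378541 m³/gal = 408476 grain/gal

4.08×10⁵ grain/gal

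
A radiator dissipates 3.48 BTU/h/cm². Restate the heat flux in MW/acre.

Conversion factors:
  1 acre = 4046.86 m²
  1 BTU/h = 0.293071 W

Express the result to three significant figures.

3.48 BTU/h/cm² × 0.293071 W/BTU/h ÷ 0.0001 m²/cm² = 10198.9 W/m²
10198.9 W/m² ÷ 1000000 W/MW × 4046.86 m²/acre = 41.2735 MW/acre

41.3 MW/acre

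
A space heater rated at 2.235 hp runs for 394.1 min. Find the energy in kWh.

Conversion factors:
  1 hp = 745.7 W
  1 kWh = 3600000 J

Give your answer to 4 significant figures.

10.95 kWh

2.235 hp × 745.7 = 1666.64 W
394.1 min × 60 = 23646 s
E = P × t = 1666.64 W × 23646 s = 3.94094×10⁷ J
3.94094×10⁷ J ÷ (3600000 J/kWh) = 10.9471 kWh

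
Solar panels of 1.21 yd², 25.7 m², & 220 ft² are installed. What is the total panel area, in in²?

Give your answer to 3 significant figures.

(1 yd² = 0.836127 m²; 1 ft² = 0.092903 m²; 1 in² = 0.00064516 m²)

7.31×10⁴ in²

1.21 yd² × 0.836127 → 1.01171 m²
25.7 m² (already m²)
220 ft² × 0.092903 → 20.4387 m²
Total: 1.01171 + 25.7 + 20.4387 = 47.1504 m²
In in²: 47.1504 / 0.00064516 = 73083.3 in²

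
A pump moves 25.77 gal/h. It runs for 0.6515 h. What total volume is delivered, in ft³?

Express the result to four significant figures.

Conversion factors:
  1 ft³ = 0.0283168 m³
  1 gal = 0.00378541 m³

2.244 ft³

25.77 gal/h → 2.70972×10⁻⁵ m³/s
0.6515 h → 2345.4 s
V = Q × t = 2.70972×10⁻⁵ × 2345.4 = 0.0635538 m³
In ft³: 0.0635538 / 0.0283168 = 2.24438 ft³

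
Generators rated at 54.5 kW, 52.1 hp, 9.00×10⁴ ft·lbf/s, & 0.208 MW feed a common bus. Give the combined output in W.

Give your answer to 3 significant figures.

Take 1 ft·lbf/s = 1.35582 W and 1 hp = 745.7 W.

4.23×10⁵ W

54.5 kW × 1000 = 54500 W
52.1 hp × 745.7 = 38851 W
9.00×10⁴ ft·lbf/s × 1.35582 = 122024 W
0.208 MW × 1000000 = 208000 W
Sum: 54500 + 38851 + 122024 + 208000 = 423375 W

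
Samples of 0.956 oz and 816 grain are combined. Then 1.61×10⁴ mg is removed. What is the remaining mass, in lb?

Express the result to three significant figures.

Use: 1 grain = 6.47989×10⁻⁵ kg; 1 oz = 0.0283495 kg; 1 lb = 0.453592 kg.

0.141 lb

0.956 oz × 0.0283495 → 0.0271021 kg
816 grain × 6.47989×10⁻⁵ → 0.0528759 kg
1.61×10⁴ mg × 10⁻⁶ → 0.0161 kg
Net: 0.0271021 + 0.0528759 − 0.0161 = 0.063878 kg
In lb: 0.063878 / 0.453592 = 0.140827 lb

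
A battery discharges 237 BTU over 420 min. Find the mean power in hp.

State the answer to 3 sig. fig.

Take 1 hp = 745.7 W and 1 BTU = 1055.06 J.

0.0133 hp

237 BTU × 1055.06 = 250049 J
420 min × 60 = 25200 s
P = E / t = 250049 J / 25200 s = 9.92258 W
9.92258 W ÷ (745.7 W/hp) = 0.0133064 hp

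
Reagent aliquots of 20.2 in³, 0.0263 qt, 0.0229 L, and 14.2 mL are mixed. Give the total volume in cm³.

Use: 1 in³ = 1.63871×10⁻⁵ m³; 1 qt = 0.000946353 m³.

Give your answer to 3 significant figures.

20.2 in³ × 1.63871×10⁻⁵ = 3.31019×10⁻⁴ m³
0.0263 qt × 0.000946353 = 2.48891×10⁻⁵ m³
0.0229 L × 0.001 = 2.29×10⁻⁵ m³
14.2 mL × 10⁻⁶ = 1.42×10⁻⁵ m³
Combined: 3.31019×10⁻⁴ + 2.48891×10⁻⁵ + 2.29×10⁻⁵ + 1.42×10⁻⁵ = 3.93008×10⁻⁴ m³
In cm³: 3.93008×10⁻⁴ / 10⁻⁶ = 393.008 cm³

393 cm³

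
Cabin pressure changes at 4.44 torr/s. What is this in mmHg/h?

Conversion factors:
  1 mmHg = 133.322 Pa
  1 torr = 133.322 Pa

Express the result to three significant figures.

1.60×10⁴ mmHg/h

4.44 torr/s × 133.322 Pa/torr = 591.95 Pa/s
591.95 Pa/s ÷ 133.322 Pa/mmHg × 3600 s/h = 15984 mmHg/h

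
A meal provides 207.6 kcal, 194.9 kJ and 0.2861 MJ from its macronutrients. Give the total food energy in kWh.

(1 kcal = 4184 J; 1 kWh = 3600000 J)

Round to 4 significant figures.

207.6 kcal × 4184 = 868598 J
194.9 kJ × 1000 = 194900 J
0.2861 MJ × 1000000 = 286100 J
Total: 868598 + 194900 + 286100 = 1.3496×10⁶ J
In kWh: 1.3496×10⁶ / 3600000 = 0.374889 kWh

0.3749 kWh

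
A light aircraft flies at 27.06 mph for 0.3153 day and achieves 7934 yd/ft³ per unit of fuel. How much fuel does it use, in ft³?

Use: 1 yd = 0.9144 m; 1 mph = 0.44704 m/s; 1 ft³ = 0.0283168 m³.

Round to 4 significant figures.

27.06 mph → 12.0969 m/s
0.3153 day → 27241.9 s
d = v × t = 12.0969 × 27241.9 = 329543 m
7934 yd/ft³ → 256203 m/m³
V = d / (distance per unit fuel) = 329543 / 256203 = 1.28626 m³
In ft³: 1.28626 / 0.0283168 = 45.4239 ft³

45.42 ft³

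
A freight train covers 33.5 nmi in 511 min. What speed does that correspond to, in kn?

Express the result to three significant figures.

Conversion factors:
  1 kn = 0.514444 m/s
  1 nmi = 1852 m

3.93 kn

33.5 nmi × 1852 = 62042 m
511 min × 60 = 30660 s
v = d / t = 62042 m / 30660 s = 2.02355 m/s
2.02355 m/s ÷ (0.514444 m/s/kn) = 3.93347 kn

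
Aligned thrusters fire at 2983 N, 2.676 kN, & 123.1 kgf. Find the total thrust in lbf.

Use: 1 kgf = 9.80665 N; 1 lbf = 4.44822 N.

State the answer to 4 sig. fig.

2983 N (already N)
2.676 kN × 1000 = 2676 N
123.1 kgf × 9.80665 = 1207.2 N
Combined: 2983 + 2676 + 1207.2 = 6866.2 N
In lbf: 6866.2 / 4.44822 = 1543.58 lbf

1544 lbf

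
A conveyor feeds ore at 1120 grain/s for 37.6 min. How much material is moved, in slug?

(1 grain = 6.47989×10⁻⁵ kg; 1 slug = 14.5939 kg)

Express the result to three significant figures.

1120 grain/s → 0.0725748 kg/s
37.6 min → 2256 s
m = ṁ × t = 0.0725748 × 2256 = 163.729 kg
In slug: 163.729 / 14.5939 = 11.219 slug

11.2 slug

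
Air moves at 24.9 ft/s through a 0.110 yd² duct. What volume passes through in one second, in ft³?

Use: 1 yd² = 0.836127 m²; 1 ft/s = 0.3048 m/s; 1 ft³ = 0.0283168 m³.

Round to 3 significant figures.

24.9 ft/s × 0.3048 = 7.58952 m/s
0.110 yd² × 0.836127 = 0.091974 m²
V = v × A × t = 7.58952 m/s × 0.091974 m² × 1 s = 0.698039 m³
0.698039 m³ ÷ (0.0283168 m³/ft³) = 24.6511 ft³

24.7 ft³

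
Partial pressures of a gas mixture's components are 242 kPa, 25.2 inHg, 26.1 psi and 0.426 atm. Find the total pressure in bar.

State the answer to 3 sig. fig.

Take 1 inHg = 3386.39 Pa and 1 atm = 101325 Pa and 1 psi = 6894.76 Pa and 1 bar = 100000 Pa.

242 kPa × 1000 = 242000 Pa
25.2 inHg × 3386.39 = 85337 Pa
26.1 psi × 6894.76 = 179953 Pa
0.426 atm × 101325 = 43164.4 Pa
Total: 242000 + 85337 + 179953 + 43164.4 = 550454 Pa
In bar: 550454 / 100000 = 5.50454 bar

5.50 bar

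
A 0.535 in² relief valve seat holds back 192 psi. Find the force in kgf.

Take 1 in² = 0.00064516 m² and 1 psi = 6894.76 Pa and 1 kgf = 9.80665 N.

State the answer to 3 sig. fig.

192 psi × 6894.76 = 1.32379×10⁶ Pa
0.535 in² × 0.00064516 = 3.45161×10⁻⁴ m²
F = P × A = 1.32379×10⁶ Pa × 3.45161×10⁻⁴ m² = 456.921 N
456.921 N ÷ (9.80665 N/kgf) = 46.593 kgf

46.6 kgf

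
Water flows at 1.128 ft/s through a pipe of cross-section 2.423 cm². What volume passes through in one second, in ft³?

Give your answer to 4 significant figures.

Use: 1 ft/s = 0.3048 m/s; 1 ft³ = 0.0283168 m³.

0.002942 ft³

1.128 ft/s × 0.3048 → 0.343814 m/s
2.423 cm² × 0.0001 → 2.423×10⁻⁴ m²
V = v × A × t = 0.343814 m/s × 2.423×10⁻⁴ m² × 1 s = 8.33061×10⁻⁵ m³
8.33061×10⁻⁵ m³ ÷ (0.0283168 m³/ft³) = 0.00294193 ft³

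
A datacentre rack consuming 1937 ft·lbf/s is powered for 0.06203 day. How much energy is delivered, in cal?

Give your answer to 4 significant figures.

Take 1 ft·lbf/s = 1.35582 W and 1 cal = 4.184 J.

3.364×10⁶ cal

1937 ft·lbf/s × 1.35582 = 2626.22 W
0.06203 day × 86400 = 5359.39 s
E = P × t = 2626.22 W × 5359.39 s = 1.40749×10⁷ J
1.40749×10⁷ J ÷ (4.184 J/cal) = 3.36398×10⁶ cal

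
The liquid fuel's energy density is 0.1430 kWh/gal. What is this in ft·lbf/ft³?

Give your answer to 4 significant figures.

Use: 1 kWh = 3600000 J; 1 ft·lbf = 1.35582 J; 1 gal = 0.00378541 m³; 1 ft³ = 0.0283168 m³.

2.840×10⁶ ft·lbf/ft³

0.1430 kWh/gal × 3600000 J/kWh ÷ 0.00378541 m³/gal = 1.35996×10⁸ J/m³
1.35996×10⁸ J/m³ ÷ 1.35582 J/ft·lbf × 0.0283168 m³/ft³ = 2.84033×10⁶ ft·lbf/ft³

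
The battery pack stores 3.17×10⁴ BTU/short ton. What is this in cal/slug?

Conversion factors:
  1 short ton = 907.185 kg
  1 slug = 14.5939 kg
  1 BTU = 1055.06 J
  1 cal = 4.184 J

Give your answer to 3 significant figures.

3.17×10⁴ BTU/short ton × 1055.06 J/BTU ÷ 907.185 kg/short ton = 36867.2 J/kg
36867.2 J/kg ÷ 4.184 J/cal × 14.5939 kg/slug = 128594 cal/slug

1.29×10⁵ cal/slug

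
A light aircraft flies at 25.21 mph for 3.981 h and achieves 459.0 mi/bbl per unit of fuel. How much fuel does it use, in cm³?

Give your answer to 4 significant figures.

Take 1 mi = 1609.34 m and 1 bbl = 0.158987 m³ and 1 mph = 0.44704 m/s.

3.476×10⁴ cm³

25.21 mph → 11.2699 m/s
3.981 h → 14331.6 s
d = v × t = 11.2699 × 14331.6 = 161516 m
459.0 mi/bbl → 4.64621×10⁶ m/m³
V = d / (distance per unit fuel) = 161516 / 4.64621×10⁶ = 0.034763 m³
In cm³: 0.034763 / 10⁻⁶ = 34763 cm³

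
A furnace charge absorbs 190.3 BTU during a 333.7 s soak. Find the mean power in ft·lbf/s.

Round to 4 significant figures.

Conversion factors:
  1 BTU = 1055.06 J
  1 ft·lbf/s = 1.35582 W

443.8 ft·lbf/s

190.3 BTU × 1055.06 = 200778 J
P = E / t = 200778 J / 333.7 s = 601.672 W
601.672 W ÷ (1.35582 W/ft·lbf/s) = 443.77 ft·lbf/s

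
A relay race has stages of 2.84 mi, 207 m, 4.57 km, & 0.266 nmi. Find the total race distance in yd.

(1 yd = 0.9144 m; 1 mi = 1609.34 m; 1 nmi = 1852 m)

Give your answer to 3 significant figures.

1.08×10⁴ yd

2.84 mi × 1609.34 → 4570.53 m
207 m (already m)
4.57 km × 1000 → 4570 m
0.266 nmi × 1852 → 492.632 m
Sum: 4570.53 + 207 + 4570 + 492.632 = 9840.16 m
In yd: 9840.16 / 0.9144 = 10761.3 yd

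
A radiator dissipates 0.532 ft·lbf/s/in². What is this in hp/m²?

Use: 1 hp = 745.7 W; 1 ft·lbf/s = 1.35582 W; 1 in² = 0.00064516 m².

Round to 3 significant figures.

0.532 ft·lbf/s/in² × 1.35582 W/ft·lbf/s ÷ 0.00064516 m²/in² = 1118.01 W/m²
1118.01 W/m² ÷ 745.7 W/hp = 1.49928 hp/m²

1.50 hp/m²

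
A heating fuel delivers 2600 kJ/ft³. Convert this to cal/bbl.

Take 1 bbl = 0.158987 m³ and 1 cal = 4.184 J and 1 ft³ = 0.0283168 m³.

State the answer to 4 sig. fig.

3.489×10⁶ cal/bbl

2600 kJ/ft³ × 1000 J/kJ ÷ 0.0283168 m³/ft³ = 9.18183×10⁷ J/m³
9.18183×10⁷ J/m³ ÷ 4.184 J/cal × 0.158987 m³/bbl = 3.48899×10⁶ cal/bbl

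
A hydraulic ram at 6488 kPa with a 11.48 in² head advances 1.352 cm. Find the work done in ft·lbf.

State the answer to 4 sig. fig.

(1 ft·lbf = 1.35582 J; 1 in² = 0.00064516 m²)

6488 kPa → 6.488×10⁶ Pa
11.48 in² → 0.00740644 m²
F = P × A = 6.488×10⁶ × 0.00740644 = 48053 N
1.352 cm → 0.01352 m
W = F × d = 48053 × 0.01352 = 649.677 J
In ft·lbf: 649.677 / 1.35582 = 479.176 ft·lbf

479.2 ft·lbf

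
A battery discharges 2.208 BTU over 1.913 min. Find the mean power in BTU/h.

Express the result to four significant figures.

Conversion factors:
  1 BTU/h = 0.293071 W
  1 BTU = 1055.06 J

2.208 BTU × 1055.06 = 2329.57 J
1.913 min × 60 = 114.78 s
P = E / t = 2329.57 J / 114.78 s = 20.296 W
20.296 W ÷ (0.293071 W/BTU/h) = 69.2528 BTU/h

69.25 BTU/h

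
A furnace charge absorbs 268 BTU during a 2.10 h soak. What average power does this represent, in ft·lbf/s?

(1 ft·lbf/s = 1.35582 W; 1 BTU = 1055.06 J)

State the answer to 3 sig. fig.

27.6 ft·lbf/s

268 BTU × 1055.06 = 282756 J
2.10 h × 3600 = 7560 s
P = E / t = 282756 J / 7560 s = 37.4016 W
37.4016 W ÷ (1.35582 W/ft·lbf/s) = 27.586 ft·lbf/s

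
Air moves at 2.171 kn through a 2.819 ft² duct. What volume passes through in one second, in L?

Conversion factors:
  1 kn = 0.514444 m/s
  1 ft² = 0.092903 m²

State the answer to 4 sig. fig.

292.5 L

2.171 kn × 0.514444 = 1.11686 m/s
2.819 ft² × 0.092903 = 0.261894 m²
V = v × A × t = 1.11686 m/s × 0.261894 m² × 1 s = 0.292499 m³
0.292499 m³ ÷ (0.001 m³/L) = 292.499 L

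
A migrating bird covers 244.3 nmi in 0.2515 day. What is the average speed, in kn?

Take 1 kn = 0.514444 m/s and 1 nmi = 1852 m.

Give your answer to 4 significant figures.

244.3 nmi × 1852 = 452444 m
0.2515 day × 86400 = 21729.6 s
v = d / t = 452444 m / 21729.6 s = 20.8216 m/s
20.8216 m/s ÷ (0.514444 m/s/kn) = 40.474 kn

40.47 kn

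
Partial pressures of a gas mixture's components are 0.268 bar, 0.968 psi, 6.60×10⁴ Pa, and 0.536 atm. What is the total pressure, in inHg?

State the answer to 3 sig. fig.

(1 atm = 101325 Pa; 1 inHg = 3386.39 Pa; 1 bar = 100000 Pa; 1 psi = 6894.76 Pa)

0.268 bar × 100000 → 26800 Pa
0.968 psi × 6894.76 → 6674.13 Pa
6.60×10⁴ Pa (already Pa)
0.536 atm × 101325 → 54310.2 Pa
Total: 26800 + 6674.13 + 66000 + 54310.2 = 153784 Pa
In inHg: 153784 / 3386.39 = 45.4124 inHg

45.4 inHg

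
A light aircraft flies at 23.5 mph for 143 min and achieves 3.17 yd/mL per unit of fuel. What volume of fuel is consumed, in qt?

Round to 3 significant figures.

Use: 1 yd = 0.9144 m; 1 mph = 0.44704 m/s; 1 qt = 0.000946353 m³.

32.9 qt

23.5 mph → 10.5054 m/s
143 min → 8580 s
d = v × t = 10.5054 × 8580 = 90136.3 m
3.17 yd/mL → 2.89865×10⁶ m/m³
V = d / (distance per unit fuel) = 90136.3 / 2.89865×10⁶ = 0.031096 m³
In qt: 0.031096 / 0.000946353 = 32.8588 qt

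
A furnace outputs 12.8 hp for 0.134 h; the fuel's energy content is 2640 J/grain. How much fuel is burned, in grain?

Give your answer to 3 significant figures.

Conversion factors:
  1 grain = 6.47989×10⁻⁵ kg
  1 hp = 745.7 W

12.8 hp → 9544.96 W
0.134 h → 482.4 s
E = P × t = 9544.96 × 482.4 = 4.60449×10⁶ J
2640 J/grain → 4.07414×10⁷ J/kg
m = E / e_s = 4.60449×10⁶ / 4.07414×10⁷ = 0.113017 kg
In grain: 0.113017 / 6.47989×10⁻⁵ = 1744.12 grain

1740 grain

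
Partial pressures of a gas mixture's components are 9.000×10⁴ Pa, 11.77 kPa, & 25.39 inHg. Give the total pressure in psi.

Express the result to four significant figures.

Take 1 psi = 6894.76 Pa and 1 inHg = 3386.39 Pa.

27.23 psi

9.000×10⁴ Pa (already Pa)
11.77 kPa × 1000 = 11770 Pa
25.39 inHg × 3386.39 = 85980.4 Pa
Total: 90000 + 11770 + 85980.4 = 187750 Pa
In psi: 187750 / 6894.76 = 27.2308 psi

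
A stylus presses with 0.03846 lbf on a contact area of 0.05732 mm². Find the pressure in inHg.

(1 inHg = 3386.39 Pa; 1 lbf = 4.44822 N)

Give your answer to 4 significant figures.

0.03846 lbf × 4.44822 → 0.171079 N
0.05732 mm² × 10⁻⁶ → 5.732×10⁻⁸ m²
P = F / A = 0.171079 N / 5.732×10⁻⁸ m² = 2.98463×10⁶ Pa
2.98463×10⁶ Pa ÷ (3386.39 Pa/inHg) = 881.36 inHg

881.4 inHg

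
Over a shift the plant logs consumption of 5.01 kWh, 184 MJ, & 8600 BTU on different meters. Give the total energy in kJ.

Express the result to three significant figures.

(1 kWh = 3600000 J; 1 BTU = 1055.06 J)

5.01 kWh × 3600000 → 1.8036×10⁷ J
184 MJ × 1000000 → 1.84×10⁸ J
8600 BTU × 1055.06 → 9.07352×10⁶ J
Total: 1.8036×10⁷ + 1.84×10⁸ + 9.07352×10⁶ = 2.1111×10⁸ J
In kJ: 2.1111×10⁸ / 1000 = 211110 kJ

2.11×10⁵ kJ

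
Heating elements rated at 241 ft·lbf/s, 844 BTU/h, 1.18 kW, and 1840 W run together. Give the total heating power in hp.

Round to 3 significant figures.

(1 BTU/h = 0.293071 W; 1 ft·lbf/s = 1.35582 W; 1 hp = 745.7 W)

4.82 hp

241 ft·lbf/s × 1.35582 → 326.753 W
844 BTU/h × 0.293071 → 247.352 W
1.18 kW × 1000 → 1180 W
1840 W (already W)
Combined: 326.753 + 247.352 + 1180 + 1840 = 3594.1 W
In hp: 3594.1 / 745.7 = 4.81977 hp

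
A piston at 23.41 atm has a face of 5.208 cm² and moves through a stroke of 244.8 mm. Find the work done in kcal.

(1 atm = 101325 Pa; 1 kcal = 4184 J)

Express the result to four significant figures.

0.07228 kcal

23.41 atm → 2.37202×10⁶ Pa
5.208 cm² → 5.208×10⁻⁴ m²
F = P × A = 2.37202×10⁶ × 5.208×10⁻⁴ = 1235.35 N
244.8 mm → 0.2448 m
W = F × d = 1235.35 × 0.2448 = 302.414 J
In kcal: 302.414 / 4184 = 0.0722787 kcal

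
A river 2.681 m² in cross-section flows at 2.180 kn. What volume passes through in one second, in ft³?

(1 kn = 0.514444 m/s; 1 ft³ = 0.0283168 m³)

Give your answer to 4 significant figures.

106.2 ft³

2.180 kn × 0.514444 = 1.12149 m/s
V = v × A × t = 1.12149 m/s × 2.681 m² × 1 s = 3.00671 m³
3.00671 m³ ÷ (0.0283168 m³/ft³) = 106.181 ft³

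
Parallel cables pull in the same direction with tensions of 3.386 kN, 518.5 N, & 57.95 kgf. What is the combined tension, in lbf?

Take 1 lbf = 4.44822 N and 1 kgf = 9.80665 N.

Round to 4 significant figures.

1006 lbf

3.386 kN × 1000 = 3386 N
518.5 N (already N)
57.95 kgf × 9.80665 = 568.295 N
Sum: 3386 + 518.5 + 568.295 = 4472.8 N
In lbf: 4472.8 / 4.44822 = 1005.53 lbf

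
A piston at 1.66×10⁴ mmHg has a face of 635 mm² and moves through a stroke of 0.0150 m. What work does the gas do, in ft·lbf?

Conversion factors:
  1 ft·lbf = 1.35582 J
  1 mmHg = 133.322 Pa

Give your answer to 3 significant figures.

1.66×10⁴ mmHg → 2.21315×10⁶ Pa
635 mm² → 6.35×10⁻⁴ m²
F = P × A = 2.21315×10⁶ × 6.35×10⁻⁴ = 1405.35 N
W = F × d = 1405.35 × 0.015 = 21.0802 J
In ft·lbf: 21.0802 / 1.35582 = 15.5479 ft·lbf

15.5 ft·lbf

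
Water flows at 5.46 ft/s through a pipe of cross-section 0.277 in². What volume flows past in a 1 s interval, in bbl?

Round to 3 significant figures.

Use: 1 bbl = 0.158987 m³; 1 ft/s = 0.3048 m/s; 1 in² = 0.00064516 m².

5.46 ft/s × 0.3048 → 1.66421 m/s
0.277 in² × 0.00064516 → 1.78709×10⁻⁴ m²
V = v × A × t = 1.66421 m/s × 1.78709×10⁻⁴ m² × 1 s = 2.97409×10⁻⁴ m³
2.97409×10⁻⁴ m³ ÷ (0.158987 m³/bbl) = 0.00187065 bbl

0.00187 bbl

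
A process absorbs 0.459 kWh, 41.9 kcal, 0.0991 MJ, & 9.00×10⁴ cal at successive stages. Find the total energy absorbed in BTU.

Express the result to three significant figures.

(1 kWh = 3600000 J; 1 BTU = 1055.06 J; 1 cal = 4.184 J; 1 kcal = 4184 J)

2180 BTU

0.459 kWh × 3600000 = 1.6524×10⁶ J
41.9 kcal × 4184 = 175310 J
0.0991 MJ × 1000000 = 99100 J
9.00×10⁴ cal × 4.184 = 376560 J
Sum: 1.6524×10⁶ + 175310 + 99100 + 376560 = 2.30337×10⁶ J
In BTU: 2.30337×10⁶ / 1055.06 = 2183.16 BTU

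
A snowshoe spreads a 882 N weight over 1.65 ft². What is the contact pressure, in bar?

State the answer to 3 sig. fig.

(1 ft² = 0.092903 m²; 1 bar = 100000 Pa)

1.65 ft² × 0.092903 = 0.15329 m²
P = F / A = 882 N / 0.15329 m² = 5753.8 Pa
5753.8 Pa ÷ (100000 Pa/bar) = 0.057538 bar

0.0575 bar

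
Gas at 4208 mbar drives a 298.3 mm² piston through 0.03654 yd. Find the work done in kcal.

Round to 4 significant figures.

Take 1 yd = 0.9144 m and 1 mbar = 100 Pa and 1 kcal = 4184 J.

0.001002 kcal

4208 mbar → 420800 Pa
298.3 mm² → 2.983×10⁻⁴ m²
F = P × A = 420800 × 2.983×10⁻⁴ = 125.525 N
0.03654 yd → 0.0334122 m
W = F × d = 125.525 × 0.0334122 = 4.19407 J
In kcal: 4.19407 / 4184 = 0.00100241 kcal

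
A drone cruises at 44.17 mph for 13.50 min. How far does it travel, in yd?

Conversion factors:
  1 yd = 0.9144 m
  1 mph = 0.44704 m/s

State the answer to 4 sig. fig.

44.17 mph × 0.44704 = 19.7458 m/s
13.50 min × 60 = 810 s
d = v × t = 19.7458 m/s × 810 s = 15994.1 m
15994.1 m ÷ (0.9144 m/yd) = 17491.4 yd

1.749×10⁴ yd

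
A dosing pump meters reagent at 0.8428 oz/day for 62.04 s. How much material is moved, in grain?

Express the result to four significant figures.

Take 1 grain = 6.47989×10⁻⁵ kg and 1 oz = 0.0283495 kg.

0.2648 grain

0.8428 oz/day → 2.76539×10⁻⁷ kg/s
m = ṁ × t = 2.76539×10⁻⁷ × 62.04 = 1.71565×10⁻⁵ kg
In grain: 1.71565×10⁻⁵ / 6.47989×10⁻⁵ = 0.264765 grain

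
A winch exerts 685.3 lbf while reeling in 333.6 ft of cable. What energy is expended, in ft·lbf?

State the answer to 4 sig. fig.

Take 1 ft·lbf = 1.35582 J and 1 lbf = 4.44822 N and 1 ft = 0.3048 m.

2.286×10⁵ ft·lbf

685.3 lbf × 4.44822 → 3048.37 N
333.6 ft × 0.3048 → 101.681 m
W = F × d = 3048.37 N × 101.681 m = 309961 J
309961 J ÷ (1.35582 J/ft·lbf) = 228615 ft·lbf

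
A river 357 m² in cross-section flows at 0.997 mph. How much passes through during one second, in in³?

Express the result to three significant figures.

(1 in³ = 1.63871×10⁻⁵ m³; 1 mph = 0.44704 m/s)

9.71×10⁶ in³

0.997 mph × 0.44704 → 0.445699 m/s
V = v × A × t = 0.445699 m/s × 357 m² × 1 s = 159.115 m³
159.115 m³ ÷ (1.63871×10⁻⁵ m³/in³) = 9.70977×10⁶ in³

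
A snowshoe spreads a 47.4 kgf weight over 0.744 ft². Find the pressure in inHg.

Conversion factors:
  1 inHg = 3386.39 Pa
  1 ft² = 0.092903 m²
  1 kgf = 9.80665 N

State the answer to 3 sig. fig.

1.99 inHg

47.4 kgf × 9.80665 = 464.835 N
0.744 ft² × 0.092903 = 0.0691198 m²
P = F / A = 464.835 N / 0.0691198 m² = 6725.06 Pa
6725.06 Pa ÷ (3386.39 Pa/inHg) = 1.98591 inHg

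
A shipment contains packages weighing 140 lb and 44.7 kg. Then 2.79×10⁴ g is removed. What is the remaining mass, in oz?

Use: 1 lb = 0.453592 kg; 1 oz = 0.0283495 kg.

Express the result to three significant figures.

2830 oz

140 lb × 0.453592 = 63.5029 kg
44.7 kg (already kg)
2.79×10⁴ g × 0.001 = 27.9 kg
Result: 63.5029 + 44.7 − 27.9 = 80.3029 kg
In oz: 80.3029 / 0.0283495 = 2832.6 oz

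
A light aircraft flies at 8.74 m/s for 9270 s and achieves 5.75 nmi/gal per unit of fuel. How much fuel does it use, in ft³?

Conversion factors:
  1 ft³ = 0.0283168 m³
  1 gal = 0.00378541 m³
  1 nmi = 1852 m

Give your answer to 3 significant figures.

d = v × t = 8.74 × 9270 = 81019.8 m
5.75 nmi/gal → 2.81317×10⁶ m/m³
V = d / (distance per unit fuel) = 81019.8 / 2.81317×10⁶ = 0.0288002 m³
In ft³: 0.0288002 / 0.0283168 = 1.01707 ft³

1.02 ft³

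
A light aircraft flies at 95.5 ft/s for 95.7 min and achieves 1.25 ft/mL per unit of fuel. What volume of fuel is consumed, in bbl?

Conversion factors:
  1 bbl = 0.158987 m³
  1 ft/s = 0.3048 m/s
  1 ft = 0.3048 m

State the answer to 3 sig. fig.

95.5 ft/s → 29.1084 m/s
95.7 min → 5742 s
d = v × t = 29.1084 × 5742 = 167140 m
1.25 ft/mL → 381000 m/m³
V = d / (distance per unit fuel) = 167140 / 381000 = 0.438688 m³
In bbl: 0.438688 / 0.158987 = 2.75927 bbl

2.76 bbl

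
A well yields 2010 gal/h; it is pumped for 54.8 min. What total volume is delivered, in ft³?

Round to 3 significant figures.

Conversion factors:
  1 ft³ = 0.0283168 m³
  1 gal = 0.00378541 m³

2010 gal/h → 0.00211352 m³/s
54.8 min → 3288 s
V = Q × t = 0.00211352 × 3288 = 6.94925 m³
In ft³: 6.94925 / 0.0283168 = 245.411 ft³

245 ft³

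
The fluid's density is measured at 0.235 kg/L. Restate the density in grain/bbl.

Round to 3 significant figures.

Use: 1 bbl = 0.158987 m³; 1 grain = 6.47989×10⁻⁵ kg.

0.235 kg/L ÷ 0.001 m³/L = 235 kg/m³
235 kg/m³ ÷ 6.47989×10⁻⁵ kg/grain × 0.158987 m³/bbl = 576583 grain/bbl

5.77×10⁵ grain/bbl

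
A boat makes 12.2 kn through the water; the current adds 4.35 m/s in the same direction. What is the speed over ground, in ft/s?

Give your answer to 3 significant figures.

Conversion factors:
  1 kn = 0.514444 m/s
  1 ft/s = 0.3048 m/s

12.2 kn × 0.514444 = 6.27622 m/s
4.35 m/s (already m/s)
Sum: 6.27622 + 4.35 = 10.6262 m/s
In ft/s: 10.6262 / 0.3048 = 34.8629 ft/s

34.9 ft/s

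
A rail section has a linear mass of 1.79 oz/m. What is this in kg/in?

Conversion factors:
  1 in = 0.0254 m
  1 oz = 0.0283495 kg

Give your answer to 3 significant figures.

1.79 oz/m × 0.0283495 kg/oz = 0.0507456 kg/m
0.0507456 kg/m × 0.0254 m/in = 0.00128894 kg/in

0.00129 kg/in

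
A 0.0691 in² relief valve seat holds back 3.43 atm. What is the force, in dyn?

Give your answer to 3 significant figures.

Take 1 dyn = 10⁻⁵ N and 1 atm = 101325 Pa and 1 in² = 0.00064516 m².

3.43 atm × 101325 → 347545 Pa
0.0691 in² × 0.00064516 → 4.45806×10⁻⁵ m²
F = P × A = 347545 Pa × 4.45806×10⁻⁵ m² = 15.4938 N
15.4938 N ÷ (10⁻⁵ N/dyn) = 1.54938×10⁶ dyn

1.55×10⁶ dyn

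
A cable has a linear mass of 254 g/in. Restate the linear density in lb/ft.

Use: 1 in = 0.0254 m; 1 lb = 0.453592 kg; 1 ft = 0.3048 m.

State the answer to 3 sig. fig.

254 g/in × 0.001 kg/g ÷ 0.0254 m/in = 10 kg/m
10 kg/m ÷ 0.453592 kg/lb × 0.3048 m/ft = 6.7197 lb/ft

6.72 lb/ft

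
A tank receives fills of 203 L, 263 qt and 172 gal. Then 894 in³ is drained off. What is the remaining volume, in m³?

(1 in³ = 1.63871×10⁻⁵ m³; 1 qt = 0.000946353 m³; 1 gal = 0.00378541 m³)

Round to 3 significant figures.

1.09 m³

203 L × 0.001 = 0.203 m³
263 qt × 0.000946353 = 0.248891 m³
172 gal × 0.00378541 = 0.651091 m³
894 in³ × 1.63871×10⁻⁵ = 0.0146501 m³
Net: 0.203 + 0.248891 + 0.651091 − 0.0146501 = 1.08833 m³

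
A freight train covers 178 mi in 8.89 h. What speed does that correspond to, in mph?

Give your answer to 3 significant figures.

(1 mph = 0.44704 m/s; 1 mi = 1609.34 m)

20.0 mph

178 mi × 1609.34 = 286463 m
8.89 h × 3600 = 32004 s
v = d / t = 286463 m / 32004 s = 8.95085 m/s
8.95085 m/s ÷ (0.44704 m/s/mph) = 20.0225 mph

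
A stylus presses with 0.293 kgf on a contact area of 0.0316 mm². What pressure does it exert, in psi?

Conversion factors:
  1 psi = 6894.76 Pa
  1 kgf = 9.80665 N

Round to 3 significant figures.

0.293 kgf × 9.80665 = 2.87335 N
0.0316 mm² × 10⁻⁶ = 3.16×10⁻⁸ m²
P = F / A = 2.87335 N / 3.16×10⁻⁸ m² = 9.09288×10⁷ Pa
9.09288×10⁷ Pa ÷ (6894.76 Pa/psi) = 13188.1 psi

1.32×10⁴ psi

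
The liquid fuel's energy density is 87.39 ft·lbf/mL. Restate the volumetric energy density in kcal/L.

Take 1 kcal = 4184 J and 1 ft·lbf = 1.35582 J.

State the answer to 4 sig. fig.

87.39 ft·lbf/mL × 1.35582 J/ft·lbf ÷ 10⁻⁶ m³/mL = 1.18485×10⁸ J/m³
1.18485×10⁸ J/m³ ÷ 4184 J/kcal × 0.001 m³/L = 28.3186 kcal/L

28.32 kcal/L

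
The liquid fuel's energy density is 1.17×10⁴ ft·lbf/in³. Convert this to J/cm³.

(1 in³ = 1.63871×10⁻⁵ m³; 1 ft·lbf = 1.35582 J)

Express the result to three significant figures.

1.17×10⁴ ft·lbf/in³ × 1.35582 J/ft·lbf ÷ 1.63871×10⁻⁵ m³/in³ = 9.68023×10⁸ J/m³
9.68023×10⁸ J/m³ × 10⁻⁶ m³/cm³ = 968.023 J/cm³

968 J/cm³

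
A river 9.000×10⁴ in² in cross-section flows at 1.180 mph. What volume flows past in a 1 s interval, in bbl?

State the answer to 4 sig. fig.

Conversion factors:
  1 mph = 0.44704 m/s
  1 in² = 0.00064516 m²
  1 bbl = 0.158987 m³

1.180 mph × 0.44704 → 0.527507 m/s
9.000×10⁴ in² × 0.00064516 → 58.0644 m²
V = v × A × t = 0.527507 m/s × 58.0644 m² × 1 s = 30.6294 m³
30.6294 m³ ÷ (0.158987 m³/bbl) = 192.653 bbl

192.7 bbl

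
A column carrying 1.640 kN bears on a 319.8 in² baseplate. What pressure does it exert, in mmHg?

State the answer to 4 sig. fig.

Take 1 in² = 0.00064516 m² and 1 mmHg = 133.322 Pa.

1.640 kN × 1000 → 1640 N
319.8 in² × 0.00064516 → 0.206322 m²
P = F / A = 1640 N / 0.206322 m² = 7948.74 Pa
7948.74 Pa ÷ (133.322 Pa/mmHg) = 59.6206 mmHg

59.62 mmHg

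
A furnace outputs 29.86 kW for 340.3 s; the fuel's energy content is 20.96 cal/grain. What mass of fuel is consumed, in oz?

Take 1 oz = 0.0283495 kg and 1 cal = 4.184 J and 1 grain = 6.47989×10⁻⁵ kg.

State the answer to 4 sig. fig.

264.8 oz

29.86 kW → 29860 W
E = P × t = 29860 × 340.3 = 1.01614×10⁷ J
20.96 cal/grain → 1.35337×10⁶ J/kg
m = E / e_s = 1.01614×10⁷ / 1.35337×10⁶ = 7.50822 kg
In oz: 7.50822 / 0.0283495 = 264.845 oz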